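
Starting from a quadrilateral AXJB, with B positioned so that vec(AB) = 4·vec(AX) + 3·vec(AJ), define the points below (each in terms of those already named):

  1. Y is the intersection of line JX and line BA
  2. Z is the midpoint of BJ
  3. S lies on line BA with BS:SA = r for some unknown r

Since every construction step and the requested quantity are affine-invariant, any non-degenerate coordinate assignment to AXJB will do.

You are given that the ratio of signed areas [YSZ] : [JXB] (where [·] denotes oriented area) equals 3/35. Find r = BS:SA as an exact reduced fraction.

Choose coordinates A = (0, 0), X = (1, 0), J = (0, 1), B = (4, 3).
1. Y is the intersection of line JX and line BA ⇒ Y = (4/7, 3/7)
2. Z is the midpoint of BJ ⇒ Z = (2, 2)
3. With BS:SA = r, write λ = r/(r+1) so S = B + λ·(A−B); S is affine-linear in λ
Every point depending on S is an affine combination of S and λ-independent points, so each such coordinate is linear in λ; the λ² term in each signed area is a multiple of (A−B)×(A−B) = 0, so 2·[YSZ] and 2·[JXB] are each linear in λ. Evaluating at λ=0 and λ=1:
  2·[YSZ] = -2·λ + 12/7,   2·[JXB] = 6
So [YSZ]:[JXB] = (-2·λ + 12/7) / (6). Setting this equal to 3/35:
  -2·λ + 12/7 = 3/35·(6)  ⇒  λ = 3/5
Then r = λ/(1−λ) = (3/5)/(2/5) = 3/2. Check: with r = 3/2, S = (8/5, 6/5) and [YSZ]:[JXB] = 3/35 as required.

r = 3/2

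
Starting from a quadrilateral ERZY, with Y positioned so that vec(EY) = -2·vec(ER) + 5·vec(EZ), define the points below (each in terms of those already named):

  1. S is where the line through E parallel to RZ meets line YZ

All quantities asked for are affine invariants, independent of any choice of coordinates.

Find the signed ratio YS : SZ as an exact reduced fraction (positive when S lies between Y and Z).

YS:SZ = -3

Set E = (0, 0), R = (1, 0), Z = (0, 1), Y = (-2, 5); any affine frame gives the same invariant.
1. S is where the line through E parallel to RZ meets line YZ ⇒ S = (1, -1)
S = Y + t·(Z−Y) with t = 3/2, so YS:SZ = t:(1−t) = 3/2:-1/2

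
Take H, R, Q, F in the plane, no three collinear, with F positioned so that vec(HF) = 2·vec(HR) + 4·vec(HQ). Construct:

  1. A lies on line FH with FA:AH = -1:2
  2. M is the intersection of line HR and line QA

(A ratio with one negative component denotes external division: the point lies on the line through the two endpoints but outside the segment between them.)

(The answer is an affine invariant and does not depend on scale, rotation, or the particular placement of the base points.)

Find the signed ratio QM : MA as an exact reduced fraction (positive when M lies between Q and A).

Assign H = (0, 0), R = (1, 0), Q = (0, 1), F = (2, 4) — the answer is frame-independent, so this choice is without loss of generality.
1. A lies on line FH with FA:AH = -1:2 ⇒ A = (4, 8)
2. M is the intersection of line HR and line QA ⇒ M = (-4/7, 0)
M = Q + t·(A−Q) with t = -1/7, so QM:MA = t:(1−t) = -1/7:8/7

QM:MA = -1/8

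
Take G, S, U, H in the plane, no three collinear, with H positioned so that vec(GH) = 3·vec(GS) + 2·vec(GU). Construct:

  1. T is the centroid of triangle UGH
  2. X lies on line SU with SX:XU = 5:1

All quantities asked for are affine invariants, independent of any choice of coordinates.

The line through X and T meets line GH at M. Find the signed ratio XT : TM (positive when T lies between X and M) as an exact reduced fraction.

Work in coordinates with G = (0, 0), S = (1, 0), U = (0, 1), H = (3, 2).
1. T is the centroid of triangle UGH ⇒ T = (1, 1)
2. X lies on line SU with SX:XU = 5:1 ⇒ X = (1/6, 5/6)
line XT meets GH at M = (12/7, 8/7)
T = X + t·(M−X) with t = 7/13, so XT:TM = 7/13:6/13

XT:TM = 7/6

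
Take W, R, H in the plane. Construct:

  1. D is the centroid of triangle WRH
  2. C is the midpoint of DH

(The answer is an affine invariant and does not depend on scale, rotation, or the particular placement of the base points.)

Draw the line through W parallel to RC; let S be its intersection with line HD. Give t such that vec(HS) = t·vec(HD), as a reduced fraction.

t = 5/2

Choose coordinates W = (0, 0), R = (1, 0), H = (0, 1).
1. D is the centroid of triangle WRH ⇒ D = (1/3, 1/3)
2. C is the midpoint of DH ⇒ C = (1/6, 2/3)
through W parallel to RC: direction (-5/6, 2/3); meets HD at S = (5/6, -2/3)
S = H + t·(D−H) with t = 5/2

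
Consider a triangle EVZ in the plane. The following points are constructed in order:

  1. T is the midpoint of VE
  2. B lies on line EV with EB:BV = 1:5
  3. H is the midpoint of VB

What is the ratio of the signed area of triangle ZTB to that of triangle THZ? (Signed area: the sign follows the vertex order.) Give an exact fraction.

Work in coordinates with E = (0, 0), V = (1, 0), Z = (0, 1).
1. T is the midpoint of VE ⇒ T = (1/2, 0)
2. B lies on line EV with EB:BV = 1:5 ⇒ B = (1/6, 0)
3. H is the midpoint of VB ⇒ H = (7/12, 0)
2·[ZTB] = -1/3, 2·[THZ] = 1/12
[ZTB]:[THZ] = -1/3:1/12 = -4

[ZTB]:[THZ] = -4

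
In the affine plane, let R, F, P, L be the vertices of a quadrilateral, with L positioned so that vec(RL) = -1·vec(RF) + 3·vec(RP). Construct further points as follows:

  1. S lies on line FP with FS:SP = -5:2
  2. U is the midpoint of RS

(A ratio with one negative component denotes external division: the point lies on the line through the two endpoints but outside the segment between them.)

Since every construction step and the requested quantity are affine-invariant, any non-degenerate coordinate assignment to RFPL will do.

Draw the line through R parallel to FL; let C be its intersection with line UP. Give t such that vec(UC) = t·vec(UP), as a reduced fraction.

t = -1/2

Assign R = (0, 0), F = (1, 0), P = (0, 1), L = (-1, 3) — the answer is frame-independent, so this choice is without loss of generality.
1. S lies on line FP with FS:SP = -5:2 ⇒ S = (-2/3, 5/3)
2. U is the midpoint of RS ⇒ U = (-1/3, 5/6)
through R parallel to FL: direction (-2, 3); meets UP at C = (-1/2, 3/4)
C = U + t·(P−U) with t = -1/2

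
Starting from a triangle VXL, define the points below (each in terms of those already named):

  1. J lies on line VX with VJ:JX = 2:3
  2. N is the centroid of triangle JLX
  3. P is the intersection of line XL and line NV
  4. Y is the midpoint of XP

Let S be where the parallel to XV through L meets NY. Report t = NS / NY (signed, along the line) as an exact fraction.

Work in coordinates with V = (0, 0), X = (1, 0), L = (0, 1).
1. J lies on line VX with VJ:JX = 2:3 ⇒ J = (2/5, 0)
2. N is the centroid of triangle JLX ⇒ N = (7/15, 1/3)
3. P is the intersection of line XL and line NV ⇒ P = (7/12, 5/12)
4. Y is the midpoint of XP ⇒ Y = (19/24, 5/24)
through L parallel to XV: direction (-1, 0); meets NY at S = (-19/15, 1)
S = N + t·(Y−N) with t = -16/3

t = -16/3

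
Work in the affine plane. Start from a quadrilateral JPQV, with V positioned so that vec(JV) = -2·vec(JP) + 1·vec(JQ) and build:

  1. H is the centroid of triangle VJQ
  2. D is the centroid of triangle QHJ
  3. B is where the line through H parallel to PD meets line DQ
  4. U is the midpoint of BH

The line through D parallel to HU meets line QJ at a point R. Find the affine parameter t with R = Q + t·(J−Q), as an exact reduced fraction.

Work in coordinates with J = (0, 0), P = (1, 0), Q = (0, 1), V = (-2, 1).
1. H is the centroid of triangle VJQ ⇒ H = (-2/3, 2/3)
2. D is the centroid of triangle QHJ ⇒ D = (-2/9, 5/9)
3. B is where the line through H parallel to PD meets line DQ ⇒ B = (-7/27, 13/27)
4. U is the midpoint of BH ⇒ U = (-25/54, 31/54)
through D parallel to HU: direction (11/54, -5/54); meets QJ at R = (0, 5/11)
R = Q + t·(J−Q) with t = 6/11

t = 6/11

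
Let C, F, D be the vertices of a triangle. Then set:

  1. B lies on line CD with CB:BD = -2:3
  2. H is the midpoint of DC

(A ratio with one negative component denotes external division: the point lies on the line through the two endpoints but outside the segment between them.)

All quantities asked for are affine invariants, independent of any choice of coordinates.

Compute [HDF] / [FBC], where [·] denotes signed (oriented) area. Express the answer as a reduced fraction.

[HDF]:[FBC] = 1/4

Set C = (0, 0), F = (1, 0), D = (0, 1); any affine frame gives the same invariant.
1. B lies on line CD with CB:BD = -2:3 ⇒ B = (0, -2)
2. H is the midpoint of DC ⇒ H = (0, 1/2)
2·[HDF] = -1/2, 2·[FBC] = -2
[HDF]:[FBC] = -1/2:-2 = 1/4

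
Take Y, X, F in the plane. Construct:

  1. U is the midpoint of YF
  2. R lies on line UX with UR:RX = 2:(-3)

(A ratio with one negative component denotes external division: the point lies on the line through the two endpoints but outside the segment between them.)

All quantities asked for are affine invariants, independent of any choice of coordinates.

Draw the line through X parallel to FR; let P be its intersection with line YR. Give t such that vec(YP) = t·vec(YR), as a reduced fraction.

t = 1/4

Set Y = (0, 0), X = (1, 0), F = (0, 1); any affine frame gives the same invariant.
1. U is the midpoint of YF ⇒ U = (0, 1/2)
2. R lies on line UX with UR:RX = 2:(-3) ⇒ R = (-2, 3/2)
through X parallel to FR: direction (-2, 1/2); meets YR at P = (-1/2, 3/8)
P = Y + t·(R−Y) with t = 1/4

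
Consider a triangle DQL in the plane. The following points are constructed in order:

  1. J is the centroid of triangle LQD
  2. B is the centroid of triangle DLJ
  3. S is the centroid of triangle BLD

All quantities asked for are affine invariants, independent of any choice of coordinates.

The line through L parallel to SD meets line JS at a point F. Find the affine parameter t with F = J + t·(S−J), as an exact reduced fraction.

Choose coordinates D = (0, 0), Q = (1, 0), L = (0, 1).
1. J is the centroid of triangle LQD ⇒ J = (1/3, 1/3)
2. B is the centroid of triangle DLJ ⇒ B = (1/9, 4/9)
3. S is the centroid of triangle BLD ⇒ S = (1/27, 13/27)
through L parallel to SD: direction (-1/27, -13/27); meets JS at F = (-1/27, 14/27)
F = J + t·(S−J) with t = 5/4

t = 5/4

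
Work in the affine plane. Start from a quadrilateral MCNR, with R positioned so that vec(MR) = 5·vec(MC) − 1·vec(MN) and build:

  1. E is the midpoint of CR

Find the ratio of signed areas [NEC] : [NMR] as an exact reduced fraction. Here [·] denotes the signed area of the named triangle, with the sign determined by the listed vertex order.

Assign M = (0, 0), C = (1, 0), N = (0, 1), R = (5, -1) — the answer is frame-independent, so this choice is without loss of generality.
1. E is the midpoint of CR ⇒ E = (3, -1/2)
2·[NEC] = -3/2, 2·[NMR] = 5
[NEC]:[NMR] = -3/2:5 = -3/10

[NEC]:[NMR] = -3/10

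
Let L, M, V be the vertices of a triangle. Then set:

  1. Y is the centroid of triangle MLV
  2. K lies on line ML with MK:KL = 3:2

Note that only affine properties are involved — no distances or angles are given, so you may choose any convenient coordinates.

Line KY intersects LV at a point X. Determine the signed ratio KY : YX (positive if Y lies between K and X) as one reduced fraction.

Work in coordinates with L = (0, 0), M = (1, 0), V = (0, 1).
1. Y is the centroid of triangle MLV ⇒ Y = (1/3, 1/3)
2. K lies on line ML with MK:KL = 3:2 ⇒ K = (2/5, 0)
line KY meets LV at X = (0, 2)
Y = K + t·(X−K) with t = 1/6, so KY:YX = 1/6:5/6

KY:YX = 1/5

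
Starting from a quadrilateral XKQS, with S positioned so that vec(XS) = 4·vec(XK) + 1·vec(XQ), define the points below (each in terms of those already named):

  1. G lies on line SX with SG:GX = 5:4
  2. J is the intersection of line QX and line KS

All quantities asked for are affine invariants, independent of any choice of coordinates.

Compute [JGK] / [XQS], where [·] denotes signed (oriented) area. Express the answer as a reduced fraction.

Work in coordinates with X = (0, 0), K = (1, 0), Q = (0, 1), S = (4, 1).
1. G lies on line SX with SG:GX = 5:4 ⇒ G = (16/9, 4/9)
2. J is the intersection of line QX and line KS ⇒ J = (0, -1/3)
2·[JGK] = -5/27, 2·[XQS] = -4
[JGK]:[XQS] = -5/27:-4 = 5/108

[JGK]:[XQS] = 5/108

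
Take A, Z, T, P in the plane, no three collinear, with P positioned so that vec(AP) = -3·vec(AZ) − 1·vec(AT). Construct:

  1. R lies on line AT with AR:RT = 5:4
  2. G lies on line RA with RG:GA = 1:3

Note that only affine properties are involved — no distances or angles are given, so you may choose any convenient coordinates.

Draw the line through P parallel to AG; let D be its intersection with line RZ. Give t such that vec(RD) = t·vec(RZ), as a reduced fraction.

Set A = (0, 0), Z = (1, 0), T = (0, 1), P = (-3, -1); any affine frame gives the same invariant.
1. R lies on line AT with AR:RT = 5:4 ⇒ R = (0, 5/9)
2. G lies on line RA with RG:GA = 1:3 ⇒ G = (0, 5/12)
through P parallel to AG: direction (0, 5/12); meets RZ at D = (-3, 20/9)
D = R + t·(Z−R) with t = -3

t = -3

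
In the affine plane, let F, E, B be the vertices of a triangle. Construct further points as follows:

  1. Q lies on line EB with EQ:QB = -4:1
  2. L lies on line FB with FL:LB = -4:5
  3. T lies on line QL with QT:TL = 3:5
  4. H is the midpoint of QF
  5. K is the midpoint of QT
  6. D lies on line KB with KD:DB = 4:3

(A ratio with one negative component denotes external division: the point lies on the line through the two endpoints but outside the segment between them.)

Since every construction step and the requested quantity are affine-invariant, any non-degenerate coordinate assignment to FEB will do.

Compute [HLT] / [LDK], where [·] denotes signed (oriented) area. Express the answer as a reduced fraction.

[HLT]:[LDK] = -7/13

Choose coordinates F = (0, 0), E = (1, 0), B = (0, 1).
1. Q lies on line EB with EQ:QB = -4:1 ⇒ Q = (-1/3, 4/3)
2. L lies on line FB with FL:LB = -4:5 ⇒ L = (0, -4)
3. T lies on line QL with QT:TL = 3:5 ⇒ T = (-5/24, -2/3)
4. H is the midpoint of QF ⇒ H = (-1/6, 2/3)
5. K is the midpoint of QT ⇒ K = (-13/48, 1/3)
6. D lies on line KB with KD:DB = 4:3 ⇒ D = (-13/112, 5/7)
2·[HLT] = -5/12, 2·[LDK] = 65/84
[HLT]:[LDK] = -5/12:65/84 = -7/13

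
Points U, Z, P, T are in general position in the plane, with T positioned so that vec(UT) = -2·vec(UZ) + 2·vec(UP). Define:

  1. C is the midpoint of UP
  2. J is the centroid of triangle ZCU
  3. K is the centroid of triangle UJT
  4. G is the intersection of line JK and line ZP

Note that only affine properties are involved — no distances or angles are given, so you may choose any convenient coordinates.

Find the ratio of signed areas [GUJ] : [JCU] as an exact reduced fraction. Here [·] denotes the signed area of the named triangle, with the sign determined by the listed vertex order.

[GUJ]:[JCU] = -3

Set U = (0, 0), Z = (1, 0), P = (0, 1), T = (-2, 2); any affine frame gives the same invariant.
1. C is the midpoint of UP ⇒ C = (0, 1/2)
2. J is the centroid of triangle ZCU ⇒ J = (1/3, 1/6)
3. K is the centroid of triangle UJT ⇒ K = (-5/9, 13/18)
4. G is the intersection of line JK and line ZP ⇒ G = (5/3, -2/3)
2·[GUJ] = -1/2, 2·[JCU] = 1/6
[GUJ]:[JCU] = -1/2:1/6 = -3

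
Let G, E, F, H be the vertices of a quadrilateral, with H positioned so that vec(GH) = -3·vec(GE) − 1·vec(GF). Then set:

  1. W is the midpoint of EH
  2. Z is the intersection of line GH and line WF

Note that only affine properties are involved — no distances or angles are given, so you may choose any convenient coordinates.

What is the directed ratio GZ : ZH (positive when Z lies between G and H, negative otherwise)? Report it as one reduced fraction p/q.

Set G = (0, 0), E = (1, 0), F = (0, 1), H = (-3, -1); any affine frame gives the same invariant.
1. W is the midpoint of EH ⇒ W = (-1, -1/2)
2. Z is the intersection of line GH and line WF ⇒ Z = (-6/7, -2/7)
Z = G + t·(H−G) with t = 2/7, so GZ:ZH = t:(1−t) = 2/7:5/7

GZ:ZH = 2/5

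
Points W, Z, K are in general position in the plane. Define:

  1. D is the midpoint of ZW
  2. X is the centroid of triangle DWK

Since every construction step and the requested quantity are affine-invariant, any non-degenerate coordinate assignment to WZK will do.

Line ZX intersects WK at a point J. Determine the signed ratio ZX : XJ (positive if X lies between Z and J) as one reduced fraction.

Assign W = (0, 0), Z = (1, 0), K = (0, 1) — the answer is frame-independent, so this choice is without loss of generality.
1. D is the midpoint of ZW ⇒ D = (1/2, 0)
2. X is the centroid of triangle DWK ⇒ X = (1/6, 1/3)
line ZX meets WK at J = (0, 2/5)
X = Z + t·(J−Z) with t = 5/6, so ZX:XJ = 5/6:1/6

ZX:XJ = 5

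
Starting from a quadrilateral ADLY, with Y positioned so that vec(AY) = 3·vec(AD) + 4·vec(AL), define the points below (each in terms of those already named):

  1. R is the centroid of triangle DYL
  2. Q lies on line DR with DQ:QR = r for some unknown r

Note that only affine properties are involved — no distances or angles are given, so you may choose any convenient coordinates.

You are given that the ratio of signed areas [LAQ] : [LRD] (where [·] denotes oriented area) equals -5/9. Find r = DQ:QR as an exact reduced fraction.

Set A = (0, 0), D = (1, 0), L = (0, 1), Y = (3, 4); any affine frame gives the same invariant.
1. R is the centroid of triangle DYL ⇒ R = (4/3, 5/3)
2. With DQ:QR = r, write λ = r/(r+1) so Q = D + λ·(R−D); Q is affine-linear in λ
Every point depending on Q is an affine combination of Q and λ-independent points, so each such coordinate is linear in λ; the λ² term in each signed area is a multiple of (R−D)×(R−D) = 0, so 2·[LAQ] and 2·[LRD] are each linear in λ. Evaluating at λ=0 and λ=1:
  2·[LAQ] = 1/3·λ + 1,   2·[LRD] = -2
So [LAQ]:[LRD] = (1/3·λ + 1) / (-2). Setting this equal to -5/9:
  1/3·λ + 1 = -5/9·(-2)  ⇒  λ = 1/3
Then r = λ/(1−λ) = (1/3)/(2/3) = 1/2. Check: with r = 1/2, Q = (10/9, 5/9) and [LAQ]:[LRD] = -5/9 as required.

r = 1/2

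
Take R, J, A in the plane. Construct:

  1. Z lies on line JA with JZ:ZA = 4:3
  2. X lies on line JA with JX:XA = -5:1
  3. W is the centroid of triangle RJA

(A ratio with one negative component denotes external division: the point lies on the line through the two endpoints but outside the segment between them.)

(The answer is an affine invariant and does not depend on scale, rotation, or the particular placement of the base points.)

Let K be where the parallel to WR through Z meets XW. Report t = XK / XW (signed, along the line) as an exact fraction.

Work in coordinates with R = (0, 0), J = (1, 0), A = (0, 1).
1. Z lies on line JA with JZ:ZA = 4:3 ⇒ Z = (3/7, 4/7)
2. X lies on line JA with JX:XA = -5:1 ⇒ X = (-1/4, 5/4)
3. W is the centroid of triangle RJA ⇒ W = (1/3, 1/3)
through Z parallel to WR: direction (-1/3, -1/3); meets XW at K = (5/18, 53/126)
K = X + t·(W−X) with t = 19/21

t = 19/21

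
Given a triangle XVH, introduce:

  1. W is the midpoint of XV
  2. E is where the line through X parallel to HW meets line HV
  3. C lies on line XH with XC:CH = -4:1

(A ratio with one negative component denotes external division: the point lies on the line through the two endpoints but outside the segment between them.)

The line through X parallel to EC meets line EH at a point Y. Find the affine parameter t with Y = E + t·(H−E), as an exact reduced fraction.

t = 4

Choose coordinates X = (0, 0), V = (1, 0), H = (0, 1).
1. W is the midpoint of XV ⇒ W = (1/2, 0)
2. E is where the line through X parallel to HW meets line HV ⇒ E = (-1, 2)
3. C lies on line XH with XC:CH = -4:1 ⇒ C = (0, 4/3)
through X parallel to EC: direction (1, -2/3); meets EH at Y = (3, -2)
Y = E + t·(H−E) with t = 4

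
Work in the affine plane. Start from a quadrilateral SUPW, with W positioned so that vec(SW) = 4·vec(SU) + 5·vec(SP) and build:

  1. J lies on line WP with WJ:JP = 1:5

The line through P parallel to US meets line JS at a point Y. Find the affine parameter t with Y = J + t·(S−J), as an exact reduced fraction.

Work in coordinates with S = (0, 0), U = (1, 0), P = (0, 1), W = (4, 5).
1. J lies on line WP with WJ:JP = 1:5 ⇒ J = (10/3, 13/3)
through P parallel to US: direction (-1, 0); meets JS at Y = (10/13, 1)
Y = J + t·(S−J) with t = 10/13

t = 10/13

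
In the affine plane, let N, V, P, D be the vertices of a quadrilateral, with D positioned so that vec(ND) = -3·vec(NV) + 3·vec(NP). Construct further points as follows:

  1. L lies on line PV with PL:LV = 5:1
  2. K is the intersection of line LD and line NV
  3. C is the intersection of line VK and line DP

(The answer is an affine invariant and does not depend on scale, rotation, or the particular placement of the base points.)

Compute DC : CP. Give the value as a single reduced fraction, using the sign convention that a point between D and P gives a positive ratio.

Assign N = (0, 0), V = (1, 0), P = (0, 1), D = (-3, 3) — the answer is frame-independent, so this choice is without loss of generality.
1. L lies on line PV with PL:LV = 5:1 ⇒ L = (5/6, 1/6)
2. K is the intersection of line LD and line NV ⇒ K = (18/17, 0)
3. C is the intersection of line VK and line DP ⇒ C = (3/2, 0)
C = D + t·(P−D) with t = 3/2, so DC:CP = t:(1−t) = 3/2:-1/2

DC:CP = -3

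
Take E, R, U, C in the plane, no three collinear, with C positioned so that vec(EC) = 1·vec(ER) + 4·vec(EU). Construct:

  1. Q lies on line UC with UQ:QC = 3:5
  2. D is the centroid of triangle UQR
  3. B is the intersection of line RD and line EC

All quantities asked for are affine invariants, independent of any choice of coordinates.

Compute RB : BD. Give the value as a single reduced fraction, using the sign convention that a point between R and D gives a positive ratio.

RB:BD = -96/19

Set E = (0, 0), R = (1, 0), U = (0, 1), C = (1, 4); any affine frame gives the same invariant.
1. Q lies on line UC with UQ:QC = 3:5 ⇒ Q = (3/8, 17/8)
2. D is the centroid of triangle UQR ⇒ D = (11/24, 25/24)
3. B is the intersection of line RD and line EC ⇒ B = (25/77, 100/77)
B = R + t·(D−R) with t = 96/77, so RB:BD = t:(1−t) = 96/77:-19/77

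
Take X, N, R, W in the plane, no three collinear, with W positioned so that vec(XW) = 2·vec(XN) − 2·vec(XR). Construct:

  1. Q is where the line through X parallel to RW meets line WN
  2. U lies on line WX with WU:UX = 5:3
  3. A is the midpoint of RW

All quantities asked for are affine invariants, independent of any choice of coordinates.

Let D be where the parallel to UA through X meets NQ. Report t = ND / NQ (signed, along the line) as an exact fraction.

t = -1/9

Set X = (0, 0), N = (1, 0), R = (0, 1), W = (2, -2); any affine frame gives the same invariant.
1. Q is where the line through X parallel to RW meets line WN ⇒ Q = (4, -6)
2. U lies on line WX with WU:UX = 5:3 ⇒ U = (3/4, -3/4)
3. A is the midpoint of RW ⇒ A = (1, -1/2)
through X parallel to UA: direction (1/4, 1/4); meets NQ at D = (2/3, 2/3)
D = N + t·(Q−N) with t = -1/9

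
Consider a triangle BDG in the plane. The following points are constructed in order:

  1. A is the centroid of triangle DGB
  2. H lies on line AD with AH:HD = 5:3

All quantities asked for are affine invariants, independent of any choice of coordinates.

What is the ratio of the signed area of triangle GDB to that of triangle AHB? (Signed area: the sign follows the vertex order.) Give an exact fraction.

Work in coordinates with B = (0, 0), D = (1, 0), G = (0, 1).
1. A is the centroid of triangle DGB ⇒ A = (1/3, 1/3)
2. H lies on line AD with AH:HD = 5:3 ⇒ H = (3/4, 1/8)
2·[GDB] = -1, 2·[AHB] = -5/24
[GDB]:[AHB] = -1:-5/24 = 24/5

[GDB]:[AHB] = 24/5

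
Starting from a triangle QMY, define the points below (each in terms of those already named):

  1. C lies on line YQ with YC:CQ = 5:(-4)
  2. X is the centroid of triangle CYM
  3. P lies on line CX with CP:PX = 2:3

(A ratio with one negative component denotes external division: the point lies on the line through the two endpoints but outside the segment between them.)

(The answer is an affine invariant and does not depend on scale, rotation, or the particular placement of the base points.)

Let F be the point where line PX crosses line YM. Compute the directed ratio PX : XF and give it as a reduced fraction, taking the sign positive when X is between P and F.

PX:XF = 6/5

Set Q = (0, 0), M = (1, 0), Y = (0, 1); any affine frame gives the same invariant.
1. C lies on line YQ with YC:CQ = 5:(-4) ⇒ C = (0, -4)
2. X is the centroid of triangle CYM ⇒ X = (1/3, -1)
3. P lies on line CX with CP:PX = 2:3 ⇒ P = (2/15, -14/5)
line PX meets YM at F = (1/2, 1/2)
X = P + t·(F−P) with t = 6/11, so PX:XF = 6/11:5/11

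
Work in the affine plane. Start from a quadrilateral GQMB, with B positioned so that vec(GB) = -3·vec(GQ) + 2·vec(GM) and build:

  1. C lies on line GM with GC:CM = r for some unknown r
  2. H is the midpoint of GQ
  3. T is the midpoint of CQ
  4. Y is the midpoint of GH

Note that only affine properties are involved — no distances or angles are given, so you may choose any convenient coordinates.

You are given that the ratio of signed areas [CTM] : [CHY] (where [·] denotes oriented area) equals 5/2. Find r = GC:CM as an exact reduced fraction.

r = -4/5

Assign G = (0, 0), Q = (1, 0), M = (0, 1), B = (-3, 2) — the answer is frame-independent, so this choice is without loss of generality.
1. With GC:CM = r, write λ = r/(r+1) so C = G + λ·(M−G); C is affine-linear in λ
2. H is the midpoint of GQ ⇒ H = (1/2, 0)
3. T is the midpoint of CQ ⇒ T is an affine combination of earlier points and hence also affine-linear in λ
4. Y is the midpoint of GH ⇒ Y = (1/4, 0)
Every point depending on C is an affine combination of C and λ-independent points, so each such coordinate is linear in λ; the λ² term in each signed area is a multiple of (M−G)×(M−G) = 0, so 2·[CTM] and 2·[CHY] are each linear in λ. Evaluating at λ=0 and λ=1:
  2·[CTM] = -1/2·λ + 1/2,   2·[CHY] = -1/4·λ
So [CTM]:[CHY] = (-1/2·λ + 1/2) / (-1/4·λ). Setting this equal to 5/2:
  -1/2·λ + 1/2 = 5/2·(-1/4·λ)  ⇒  λ = -4
Then r = λ/(1−λ) = (-4)/(5) = -4/5. Check: with r = -4/5, C = (0, -4) and [CTM]:[CHY] = 5/2 as required.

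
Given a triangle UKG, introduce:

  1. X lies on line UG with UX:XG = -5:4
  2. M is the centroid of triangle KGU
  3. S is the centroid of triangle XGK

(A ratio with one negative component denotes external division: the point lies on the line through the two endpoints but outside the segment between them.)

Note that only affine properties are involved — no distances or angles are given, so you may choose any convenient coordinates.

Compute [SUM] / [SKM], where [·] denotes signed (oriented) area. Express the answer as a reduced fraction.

[SUM]:[SKM] = -1/2

Set U = (0, 0), K = (1, 0), G = (0, 1); any affine frame gives the same invariant.
1. X lies on line UG with UX:XG = -5:4 ⇒ X = (0, 5)
2. M is the centroid of triangle KGU ⇒ M = (1/3, 1/3)
3. S is the centroid of triangle XGK ⇒ S = (1/3, 2)
2·[SUM] = 5/9, 2·[SKM] = -10/9
[SUM]:[SKM] = 5/9:-10/9 = -1/2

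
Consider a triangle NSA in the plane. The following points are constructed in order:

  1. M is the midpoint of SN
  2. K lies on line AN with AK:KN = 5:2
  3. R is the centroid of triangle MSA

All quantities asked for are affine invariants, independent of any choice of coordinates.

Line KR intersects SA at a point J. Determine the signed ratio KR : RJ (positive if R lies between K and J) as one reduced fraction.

Choose coordinates N = (0, 0), S = (1, 0), A = (0, 1).
1. M is the midpoint of SN ⇒ M = (1/2, 0)
2. K lies on line AN with AK:KN = 5:2 ⇒ K = (0, 2/7)
3. R is the centroid of triangle MSA ⇒ R = (1/2, 1/3)
line KR meets SA at J = (15/23, 8/23)
R = K + t·(J−K) with t = 23/30, so KR:RJ = 23/30:7/30

KR:RJ = 23/7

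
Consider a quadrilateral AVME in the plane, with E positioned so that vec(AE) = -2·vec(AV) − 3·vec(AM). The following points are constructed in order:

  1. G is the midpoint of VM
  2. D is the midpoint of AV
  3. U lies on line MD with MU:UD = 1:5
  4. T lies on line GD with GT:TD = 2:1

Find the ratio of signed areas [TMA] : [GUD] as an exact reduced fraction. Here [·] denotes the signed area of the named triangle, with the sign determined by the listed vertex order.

[TMA]:[GUD] = 12/5

Assign A = (0, 0), V = (1, 0), M = (0, 1), E = (-2, -3) — the answer is frame-independent, so this choice is without loss of generality.
1. G is the midpoint of VM ⇒ G = (1/2, 1/2)
2. D is the midpoint of AV ⇒ D = (1/2, 0)
3. U lies on line MD with MU:UD = 1:5 ⇒ U = (1/12, 5/6)
4. T lies on line GD with GT:TD = 2:1 ⇒ T = (1/2, 1/6)
2·[TMA] = 1/2, 2·[GUD] = 5/24
[TMA]:[GUD] = 1/2:5/24 = 12/5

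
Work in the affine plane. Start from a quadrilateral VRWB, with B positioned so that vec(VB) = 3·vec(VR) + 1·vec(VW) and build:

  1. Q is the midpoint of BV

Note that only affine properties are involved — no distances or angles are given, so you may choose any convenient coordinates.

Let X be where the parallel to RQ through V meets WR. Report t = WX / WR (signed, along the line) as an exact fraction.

Set V = (0, 0), R = (1, 0), W = (0, 1), B = (3, 1); any affine frame gives the same invariant.
1. Q is the midpoint of BV ⇒ Q = (3/2, 1/2)
through V parallel to RQ: direction (1/2, 1/2); meets WR at X = (1/2, 1/2)
X = W + t·(R−W) with t = 1/2

t = 1/2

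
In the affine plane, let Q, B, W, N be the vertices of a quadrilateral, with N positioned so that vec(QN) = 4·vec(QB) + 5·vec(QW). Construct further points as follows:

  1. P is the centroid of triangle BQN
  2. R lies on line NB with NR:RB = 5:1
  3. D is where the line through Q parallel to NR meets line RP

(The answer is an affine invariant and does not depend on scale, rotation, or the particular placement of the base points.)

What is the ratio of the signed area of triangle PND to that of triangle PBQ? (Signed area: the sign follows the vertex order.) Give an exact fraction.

[PND]:[PBQ] = -5/3

Set Q = (0, 0), B = (1, 0), W = (0, 1), N = (4, 5); any affine frame gives the same invariant.
1. P is the centroid of triangle BQN ⇒ P = (5/3, 5/3)
2. R lies on line NB with NR:RB = 5:1 ⇒ R = (3/2, 5/6)
3. D is where the line through Q parallel to NR meets line RP ⇒ D = (2, 10/3)
2·[PND] = 25/9, 2·[PBQ] = -5/3
[PND]:[PBQ] = 25/9:-5/3 = -5/3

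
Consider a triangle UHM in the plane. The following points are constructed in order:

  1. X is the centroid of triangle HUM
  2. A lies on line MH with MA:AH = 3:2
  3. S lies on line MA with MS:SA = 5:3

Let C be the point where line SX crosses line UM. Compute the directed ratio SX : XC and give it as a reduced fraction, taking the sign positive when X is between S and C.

SX:XC = 1/8

Work in coordinates with U = (0, 0), H = (1, 0), M = (0, 1).
1. X is the centroid of triangle HUM ⇒ X = (1/3, 1/3)
2. A lies on line MH with MA:AH = 3:2 ⇒ A = (3/5, 2/5)
3. S lies on line MA with MS:SA = 5:3 ⇒ S = (3/8, 5/8)
line SX meets UM at C = (0, -2)
X = S + t·(C−S) with t = 1/9, so SX:XC = 1/9:8/9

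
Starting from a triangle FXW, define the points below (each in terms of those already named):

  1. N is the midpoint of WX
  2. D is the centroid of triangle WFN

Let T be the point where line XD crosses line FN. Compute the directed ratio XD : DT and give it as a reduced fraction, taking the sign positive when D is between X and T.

Set F = (0, 0), X = (1, 0), W = (0, 1); any affine frame gives the same invariant.
1. N is the midpoint of WX ⇒ N = (1/2, 1/2)
2. D is the centroid of triangle WFN ⇒ D = (1/6, 1/2)
line XD meets FN at T = (3/8, 3/8)
D = X + t·(T−X) with t = 4/3, so XD:DT = 4/3:-1/3

XD:DT = -4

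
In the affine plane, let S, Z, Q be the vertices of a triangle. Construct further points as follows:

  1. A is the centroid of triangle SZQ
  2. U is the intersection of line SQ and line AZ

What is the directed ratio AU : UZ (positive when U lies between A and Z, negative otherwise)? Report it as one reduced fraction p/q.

AU:UZ = -1/3

Work in coordinates with S = (0, 0), Z = (1, 0), Q = (0, 1).
1. A is the centroid of triangle SZQ ⇒ A = (1/3, 1/3)
2. U is the intersection of line SQ and line AZ ⇒ U = (0, 1/2)
U = A + t·(Z−A) with t = -1/2, so AU:UZ = t:(1−t) = -1/2:3/2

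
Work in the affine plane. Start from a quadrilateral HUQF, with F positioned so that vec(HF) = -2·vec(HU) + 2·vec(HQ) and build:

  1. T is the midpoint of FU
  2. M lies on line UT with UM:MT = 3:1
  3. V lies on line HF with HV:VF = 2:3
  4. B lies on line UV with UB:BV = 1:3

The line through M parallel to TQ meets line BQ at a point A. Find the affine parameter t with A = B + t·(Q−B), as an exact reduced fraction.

Choose coordinates H = (0, 0), U = (1, 0), Q = (0, 1), F = (-2, 2).
1. T is the midpoint of FU ⇒ T = (-1/2, 1)
2. M lies on line UT with UM:MT = 3:1 ⇒ M = (-1/8, 3/4)
3. V lies on line HF with HV:VF = 2:3 ⇒ V = (-4/5, 4/5)
4. B lies on line UV with UB:BV = 1:3 ⇒ B = (11/20, 1/5)
through M parallel to TQ: direction (1/2, 0); meets BQ at A = (11/64, 3/4)
A = B + t·(Q−B) with t = 11/16

t = 11/16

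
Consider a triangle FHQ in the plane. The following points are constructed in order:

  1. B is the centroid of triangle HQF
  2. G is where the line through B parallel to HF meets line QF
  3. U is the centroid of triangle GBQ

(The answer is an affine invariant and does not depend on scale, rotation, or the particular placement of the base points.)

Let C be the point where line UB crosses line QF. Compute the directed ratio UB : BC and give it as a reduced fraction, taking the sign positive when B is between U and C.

Choose coordinates F = (0, 0), H = (1, 0), Q = (0, 1).
1. B is the centroid of triangle HQF ⇒ B = (1/3, 1/3)
2. G is where the line through B parallel to HF meets line QF ⇒ G = (0, 1/3)
3. U is the centroid of triangle GBQ ⇒ U = (1/9, 5/9)
line UB meets QF at C = (0, 2/3)
B = U + t·(C−U) with t = -2, so UB:BC = -2:3

UB:BC = -2/3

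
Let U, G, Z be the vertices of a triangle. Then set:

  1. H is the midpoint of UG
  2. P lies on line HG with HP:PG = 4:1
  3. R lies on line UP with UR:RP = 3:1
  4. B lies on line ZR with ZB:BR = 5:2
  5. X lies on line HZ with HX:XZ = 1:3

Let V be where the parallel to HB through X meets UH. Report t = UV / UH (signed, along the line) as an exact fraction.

t = 25/32

Choose coordinates U = (0, 0), G = (1, 0), Z = (0, 1).
1. H is the midpoint of UG ⇒ H = (1/2, 0)
2. P lies on line HG with HP:PG = 4:1 ⇒ P = (9/10, 0)
3. R lies on line UP with UR:RP = 3:1 ⇒ R = (27/40, 0)
4. B lies on line ZR with ZB:BR = 5:2 ⇒ B = (27/56, 2/7)
5. X lies on line HZ with HX:XZ = 1:3 ⇒ X = (3/8, 1/4)
through X parallel to HB: direction (-1/56, 2/7); meets UH at V = (25/64, 0)
V = U + t·(H−U) with t = 25/32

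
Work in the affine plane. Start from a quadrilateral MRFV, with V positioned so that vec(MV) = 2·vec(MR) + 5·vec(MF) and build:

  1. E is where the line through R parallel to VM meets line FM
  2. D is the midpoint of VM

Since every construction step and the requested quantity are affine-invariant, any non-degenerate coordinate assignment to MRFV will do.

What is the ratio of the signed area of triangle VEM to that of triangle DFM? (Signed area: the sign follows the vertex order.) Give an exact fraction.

[VEM]:[DFM] = -5

Work in coordinates with M = (0, 0), R = (1, 0), F = (0, 1), V = (2, 5).
1. E is where the line through R parallel to VM meets line FM ⇒ E = (0, -5/2)
2. D is the midpoint of VM ⇒ D = (1, 5/2)
2·[VEM] = -5, 2·[DFM] = 1
[VEM]:[DFM] = -5:1 = -5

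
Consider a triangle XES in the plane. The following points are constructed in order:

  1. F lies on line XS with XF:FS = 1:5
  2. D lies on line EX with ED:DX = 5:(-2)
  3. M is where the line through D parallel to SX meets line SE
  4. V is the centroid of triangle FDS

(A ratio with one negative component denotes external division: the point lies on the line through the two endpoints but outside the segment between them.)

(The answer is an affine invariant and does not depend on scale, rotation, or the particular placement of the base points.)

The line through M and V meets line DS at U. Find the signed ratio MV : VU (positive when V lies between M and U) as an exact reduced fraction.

MV:VU = -7

Assign X = (0, 0), E = (1, 0), S = (0, 1) — the answer is frame-independent, so this choice is without loss of generality.
1. F lies on line XS with XF:FS = 1:5 ⇒ F = (0, 1/6)
2. D lies on line EX with ED:DX = 5:(-2) ⇒ D = (-2/3, 0)
3. M is where the line through D parallel to SX meets line SE ⇒ M = (-2/3, 5/3)
4. V is the centroid of triangle FDS ⇒ V = (-2/9, 7/18)
line MV meets DS at U = (-2/7, 4/7)
V = M + t·(U−M) with t = 7/6, so MV:VU = 7/6:-1/6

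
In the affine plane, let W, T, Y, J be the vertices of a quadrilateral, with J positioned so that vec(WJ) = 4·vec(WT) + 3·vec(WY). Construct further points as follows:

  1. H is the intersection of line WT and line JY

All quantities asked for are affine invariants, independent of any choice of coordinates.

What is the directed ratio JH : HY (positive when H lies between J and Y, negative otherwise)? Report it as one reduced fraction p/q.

Set W = (0, 0), T = (1, 0), Y = (0, 1), J = (4, 3); any affine frame gives the same invariant.
1. H is the intersection of line WT and line JY ⇒ H = (-2, 0)
H = J + t·(Y−J) with t = 3/2, so JH:HY = t:(1−t) = 3/2:-1/2

JH:HY = -3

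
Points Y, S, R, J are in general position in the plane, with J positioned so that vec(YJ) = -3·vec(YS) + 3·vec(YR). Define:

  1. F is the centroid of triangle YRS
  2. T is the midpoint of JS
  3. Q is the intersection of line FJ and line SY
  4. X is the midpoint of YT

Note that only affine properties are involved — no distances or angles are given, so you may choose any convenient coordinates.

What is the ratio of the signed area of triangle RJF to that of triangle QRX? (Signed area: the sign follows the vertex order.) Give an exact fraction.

[RJF]:[QRX] = 64/33

Choose coordinates Y = (0, 0), S = (1, 0), R = (0, 1), J = (-3, 3).
1. F is the centroid of triangle YRS ⇒ F = (1/3, 1/3)
2. T is the midpoint of JS ⇒ T = (-1, 3/2)
3. Q is the intersection of line FJ and line SY ⇒ Q = (3/4, 0)
4. X is the midpoint of YT ⇒ X = (-1/2, 3/4)
2·[RJF] = 4/3, 2·[QRX] = 11/16
[RJF]:[QRX] = 4/3:11/16 = 64/33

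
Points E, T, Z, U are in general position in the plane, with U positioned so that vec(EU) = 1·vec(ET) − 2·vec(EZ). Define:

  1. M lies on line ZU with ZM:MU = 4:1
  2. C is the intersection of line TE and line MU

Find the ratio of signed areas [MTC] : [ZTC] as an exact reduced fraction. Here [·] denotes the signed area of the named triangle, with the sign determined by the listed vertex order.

Choose coordinates E = (0, 0), T = (1, 0), Z = (0, 1), U = (1, -2).
1. M lies on line ZU with ZM:MU = 4:1 ⇒ M = (4/5, -7/5)
2. C is the intersection of line TE and line MU ⇒ C = (1/3, 0)
2·[MTC] = 14/15, 2·[ZTC] = -2/3
[MTC]:[ZTC] = 14/15:-2/3 = -7/5

[MTC]:[ZTC] = -7/5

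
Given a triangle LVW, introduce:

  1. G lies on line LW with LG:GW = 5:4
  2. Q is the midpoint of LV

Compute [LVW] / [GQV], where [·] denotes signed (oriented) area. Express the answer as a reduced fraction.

[LVW]:[GQV] = 18/5

Set L = (0, 0), V = (1, 0), W = (0, 1); any affine frame gives the same invariant.
1. G lies on line LW with LG:GW = 5:4 ⇒ G = (0, 5/9)
2. Q is the midpoint of LV ⇒ Q = (1/2, 0)
2·[LVW] = 1, 2·[GQV] = 5/18
[LVW]:[GQV] = 1:5/18 = 18/5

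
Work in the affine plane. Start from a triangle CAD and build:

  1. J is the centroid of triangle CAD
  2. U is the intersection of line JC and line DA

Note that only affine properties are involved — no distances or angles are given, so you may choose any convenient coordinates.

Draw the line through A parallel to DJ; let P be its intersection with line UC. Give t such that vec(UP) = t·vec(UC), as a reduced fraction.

Assign C = (0, 0), A = (1, 0), D = (0, 1) — the answer is frame-independent, so this choice is without loss of generality.
1. J is the centroid of triangle CAD ⇒ J = (1/3, 1/3)
2. U is the intersection of line JC and line DA ⇒ U = (1/2, 1/2)
through A parallel to DJ: direction (1/3, -2/3); meets UC at P = (2/3, 2/3)
P = U + t·(C−U) with t = -1/3

t = -1/3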